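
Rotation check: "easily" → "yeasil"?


Word: "easily", Candidate: "yeasil"
Method: check if candidate is substring of word+word
"easilyeasily" contains "yeasil"? Yes
Is rotation = Yes


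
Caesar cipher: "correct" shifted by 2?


Word: "correct"
Shift: 2
Each letter → (letter + shift) mod 26:
  'c' (2) + 2 = 4 → 'e'
  'o' (14) + 2 = 16 → 'q'
  'r' (17) + 2 = 19 → 't'
  'r' (17) + 2 = 19 → 't'
  'e' (4) + 2 = 6 → 'g'
  'c' (2) + 2 = 4 → 'e'
  't' (19) + 2 = 21 → 'v'
Result = "eqttgev"


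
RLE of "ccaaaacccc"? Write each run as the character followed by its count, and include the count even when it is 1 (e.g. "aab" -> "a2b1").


String: "ccaaaacccc"
Scanning for consecutive runs:
  'c' x 2
  'a' x 4
  'c' x 4
RLE = "c2a4c4"


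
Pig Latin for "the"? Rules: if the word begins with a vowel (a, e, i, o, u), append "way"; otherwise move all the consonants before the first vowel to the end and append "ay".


Word: "the"
Starts with consonant(s) → move to end, add 'ay'
Consonant cluster: "th"
Pig Latin = "ethay"


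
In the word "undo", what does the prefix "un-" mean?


Prefix: un-
As in: undo -> un- + do
Meaning = not / reverse


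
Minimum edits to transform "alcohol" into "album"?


Word 1: "alcohol" (length 7)
Word 2: "album" (length 5)
One optimal edit sequence (insert/delete/substitute each cost 1):
  1. keep 'a'
  2. keep 'l'
  3. delete 'c'  (+1)
  4. delete 'o'  (+1)
  5. substitute 'h' -> 'b'  (+1)
  6. substitute 'o' -> 'u'  (+1)
  7. substitute 'l' -> 'm'  (+1)
Total edit operations: 5
Edit distance = 5


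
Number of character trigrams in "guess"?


Word: "guess" (length 5)
Number of 3-grams = length - 3 + 1 = 5 - 3 + 1
= 3


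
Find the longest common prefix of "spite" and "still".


Word 1: "spite"
Word 2: "still"
Comparing from start:
  Pos 0: 's' == 's'
  Pos 1: 'p' != 't' (stop)
LCP = "s" (length 1)


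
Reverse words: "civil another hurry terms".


Original: "civil another hurry terms"
Words (1..n): civil | another | hurry | terms
Reversed (n..1): terms | hurry | another | civil
Result = "terms hurry another civil"


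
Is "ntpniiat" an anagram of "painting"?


Word 1: "painting" → sorted: agiinnpt
Word 2: "ntpniiat" → sorted: aiinnptt
Same letters? agiinnpt != aiinnptt
Anagram = No


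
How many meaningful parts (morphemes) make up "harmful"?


Word: "harmful"
Morphemes: harm + -ful
Each morpheme carries meaning
= 2 morphemes


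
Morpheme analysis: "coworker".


Word: "coworker"
Morphemes: co- + work + -er
Each morpheme carries meaning
= 3 morphemes


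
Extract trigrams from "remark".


Word: "remark" (length 6)
Number of trigrams = 6 - 3 + 1 = 4
  Position 0: "rem"
  Position 1: "ema"
  Position 2: "mar"
  Position 3: "ark"
Trigrams = "rem", "ema", "mar", "ark"


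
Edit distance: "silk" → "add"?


Word 1: "silk" (length 4)
Word 2: "add" (length 3)
One optimal edit sequence (insert/delete/substitute each cost 1):
  1. delete 's'  (+1)
  2. substitute 'i' -> 'a'  (+1)
  3. substitute 'l' -> 'd'  (+1)
  4. substitute 'k' -> 'd'  (+1)
Total edit operations: 4
Edit distance = 4


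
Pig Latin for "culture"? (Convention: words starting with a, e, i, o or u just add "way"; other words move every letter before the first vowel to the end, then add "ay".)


Word: "culture"
Starts with consonant(s) → move to end, add 'ay'
Consonant cluster: "c"
Pig Latin = "ulturecay"


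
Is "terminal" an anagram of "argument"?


Word 1: "argument" → sorted: aegmnrtu
Word 2: "terminal" → sorted: aeilmnrt
Same letters? aegmnrtu != aeilmnrt
Anagram = No


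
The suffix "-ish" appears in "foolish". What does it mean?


Suffix: -ish
Example: foolish = fool + -ish
Meaning = somewhat / having the qualities of


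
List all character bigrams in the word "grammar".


Word: "grammar" (length 7)
Number of bigrams = 7 - 2 + 1 = 6
  Position 0: "gr"
  Position 1: "ra"
  Position 2: "am"
  Position 3: "mm"
  Position 4: "ma"
  Position 5: "ar"
Bigrams = "gr", "ra", "am", "mm", "ma", "ar"


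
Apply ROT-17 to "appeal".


Word: "appeal"
Shift: 17
Each letter → (letter + shift) mod 26:
  'a' (0) + 17 = 17 → 'r'
  'p' (15) + 17 = 6 → 'g'
  'p' (15) + 17 = 6 → 'g'
  'e' (4) + 17 = 21 → 'v'
  'a' (0) + 17 = 17 → 'r'
  'l' (11) + 17 = 2 → 'c'
Result = "rggvrc"


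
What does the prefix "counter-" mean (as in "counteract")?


Prefix: counter-
Example: counteract (counter- + act)
Meaning = against / opposite


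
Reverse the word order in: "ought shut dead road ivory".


Original: "ought shut dead road ivory"
Words (1..n): ought | shut | dead | road | ivory
Reversed (n..1): ivory | road | dead | shut | ought
Result = "ivory road dead shut ought"


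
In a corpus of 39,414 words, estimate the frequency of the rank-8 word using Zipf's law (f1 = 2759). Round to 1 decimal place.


Zipf's law: f(r) = f(1) / r
f(1) = 2759
f(8) = 2759 / 8
= 344.9 occurrences


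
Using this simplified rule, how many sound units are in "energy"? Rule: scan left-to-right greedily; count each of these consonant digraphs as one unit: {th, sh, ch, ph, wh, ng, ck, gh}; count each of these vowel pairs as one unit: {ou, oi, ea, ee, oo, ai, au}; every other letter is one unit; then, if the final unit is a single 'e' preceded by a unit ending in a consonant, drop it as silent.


Word: "energy" (6 letters)
Left-to-right scan:
  1. 'e' (letter)
  2. 'n' (letter)
  3. 'e' (letter)
  4. 'r' (letter)
  5. 'g' (letter)
  6. 'y' (letter)
Units from scan: 6
Sound units = 6 units


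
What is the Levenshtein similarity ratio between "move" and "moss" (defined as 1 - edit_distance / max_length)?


Word 1: "move" (length 4)
Word 2: "moss" (length 4)
One optimal edit sequence:
  1. keep 'm'
  2. keep 'o'
  3. substitute 'v' -> 's'  (+1)
  4. substitute 'e' -> 's'  (+1)
Edit distance = 2
Max length = max(4, 4) = 4
Similarity = 1 - 2/4
= 0.5000


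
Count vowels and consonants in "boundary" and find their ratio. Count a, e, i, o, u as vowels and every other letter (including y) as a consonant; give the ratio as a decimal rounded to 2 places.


Word: "boundary"
Vowels (a,e,i,o,u): 3
Consonants: 5
Ratio = 3/5
= 0.60


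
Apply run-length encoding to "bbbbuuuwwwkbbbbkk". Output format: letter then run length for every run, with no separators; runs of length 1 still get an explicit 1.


String: "bbbbuuuwwwkbbbbkk"
Scanning for consecutive runs:
  'b' x 4
  'u' x 3
  'w' x 3
  'k' x 1
  'b' x 4
  'k' x 2
RLE = "b4u3w3k1b4k2"


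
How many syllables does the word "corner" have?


Word: "corner"
Syllable breakdown: cor-ner
Counting: 2 parts
= 2 syllables


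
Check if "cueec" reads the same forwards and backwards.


Word: "cueec"
Reversed: "ceeuc"
Forward == Backward? cueec != ceeuc
Palindrome = No


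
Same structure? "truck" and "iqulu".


Pattern of "truck": [0, 1, 2, 3, 4]
Pattern of "iqulu": [0, 1, 2, 3, 2]
Patterns do not match
Same pattern = No


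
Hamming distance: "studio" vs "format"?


Comparing character by character (same length = 6):
  Pos 0: 's' vs 'f' !=
  Pos 1: 't' vs 'o' !=
  Pos 2: 'u' vs 'r' !=
  Pos 3: 'd' vs 'm' !=
  Pos 4: 'i' vs 'a' !=
  Pos 5: 'o' vs 't' !=
Hamming distance = 6


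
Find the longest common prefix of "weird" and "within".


Word 1: "weird"
Word 2: "within"
Comparing from start:
  Pos 0: 'w' == 'w'
  Pos 1: 'e' != 'i' (stop)
LCP = "w" (length 1)


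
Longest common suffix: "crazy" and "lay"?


Word 1: "crazy"
Word 2: "lay"
Comparing from end:
  Pos -1: 'y' == 'y'
  Pos -2: 'z' != 'a' (stop)
LCS = "y" (length 1)


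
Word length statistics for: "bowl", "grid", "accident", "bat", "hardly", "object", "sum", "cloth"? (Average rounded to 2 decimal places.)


Lengths: "bowl"=4, "grid"=4, "accident"=8, "bat"=3, "hardly"=6, "object"=6, "sum"=3, "cloth"=5
Sum = 39, Count = 8
Average = 39/8 = 4.88
= avg=4.88, min=3, max=8


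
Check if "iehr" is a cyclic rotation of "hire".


Word: "hire", Candidate: "iehr"
Method: check if candidate is substring of word+word
"hirehire" contains "iehr"? No
Is rotation = No


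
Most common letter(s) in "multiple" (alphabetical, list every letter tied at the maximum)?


Word: "multiple"
Letter counts:
  'e': 1
  'i': 1
  'l': 2
  'm': 1
  'p': 1
  't': 1
  'u': 1
Maximum count = 2
Most frequent = 'l' (2 times each)


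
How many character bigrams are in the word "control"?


Word: "control" (length 7)
Number of 2-grams = length - 2 + 1 = 7 - 2 + 1
= 6


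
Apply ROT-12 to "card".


Word: "card"
Shift: 12
Each letter → (letter + shift) mod 26:
  'c' (2) + 12 = 14 → 'o'
  'a' (0) + 12 = 12 → 'm'
  'r' (17) + 12 = 3 → 'd'
  'd' (3) + 12 = 15 → 'p'
Result = "omdp"


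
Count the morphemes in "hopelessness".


Word: "hopelessness"
Morphemes: hope | -less | -ness
Each morpheme carries meaning
= 3 morphemes


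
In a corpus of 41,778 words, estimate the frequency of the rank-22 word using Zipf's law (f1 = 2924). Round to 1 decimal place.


Zipf's law: f(r) = f(1) / r
f(1) = 2924
f(22) = 2924 / 22
= 132.9 occurrences


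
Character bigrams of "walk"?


Word: "walk" (length 4)
Number of bigrams = 4 - 2 + 1 = 3
  Position 0: "wa"
  Position 1: "al"
  Position 2: "lk"
Bigrams = "wa", "al", "lk"


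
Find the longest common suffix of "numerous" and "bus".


Word 1: "numerous"
Word 2: "bus"
Comparing from end:
  Pos -1: 's' == 's'
  Pos -2: 'u' == 'u'
  Pos -3: 'o' != 'b' (stop)
LCS = "us" (length 2)


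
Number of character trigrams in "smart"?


Word: "smart" (length 5)
Number of 3-grams = length - 3 + 1 = 5 - 3 + 1
= 3


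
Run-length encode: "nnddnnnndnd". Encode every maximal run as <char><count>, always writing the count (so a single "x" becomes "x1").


String: "nnddnnnndnd"
Scanning for consecutive runs:
  'n' x 2
  'd' x 2
  'n' x 4
  'd' x 1
  'n' x 1
  'd' x 1
RLE = "n2d2n4d1n1d1"


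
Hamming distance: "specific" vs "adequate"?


Comparing character by character (same length = 8):
  Pos 0: 's' vs 'a' !=
  Pos 1: 'p' vs 'd' !=
  Pos 2: 'e' vs 'e' =
  Pos 3: 'c' vs 'q' !=
  Pos 4: 'i' vs 'u' !=
  Pos 5: 'f' vs 'a' !=
  Pos 6: 'i' vs 't' !=
  Pos 7: 'c' vs 'e' !=
Hamming distance = 7


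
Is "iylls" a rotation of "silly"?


Word: "silly", Candidate: "iylls"
Method: check if candidate is substring of word+word
"sillysilly" contains "iylls"? No
Is rotation = No


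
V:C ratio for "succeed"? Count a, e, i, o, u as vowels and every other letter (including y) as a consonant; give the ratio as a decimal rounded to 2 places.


Word: "succeed"
Vowels (a,e,i,o,u): 3
Consonants: 4
Ratio = 3/4
= 0.75


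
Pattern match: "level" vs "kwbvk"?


Pattern of "level": [0, 1, 2, 1, 0]
Pattern of "kwbvk": [0, 1, 2, 3, 0]
Patterns do not match
Same pattern = No


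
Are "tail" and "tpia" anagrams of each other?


Word 1: "tail" → sorted: ailt
Word 2: "tpia" → sorted: aipt
Same letters? ailt != aipt
Anagram = No


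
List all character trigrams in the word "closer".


Word: "closer" (length 6)
Number of trigrams = 6 - 3 + 1 = 4
  Position 0: "clo"
  Position 1: "los"
  Position 2: "ose"
  Position 3: "ser"
Trigrams = "clo", "los", "ose", "ser"


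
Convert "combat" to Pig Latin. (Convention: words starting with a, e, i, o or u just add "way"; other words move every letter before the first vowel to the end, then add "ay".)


Word: "combat"
Starts with consonant(s) → move to end, add 'ay'
Consonant cluster: "c"
Pig Latin = "ombatcay"


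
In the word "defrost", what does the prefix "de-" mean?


Prefix: de-
Example: defrost (de- + frost)
Meaning = remove / reverse


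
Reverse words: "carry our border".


Original: "carry our border"
Words (1..n): carry | our | border
Reversed (n..1): border | our | carry
Result = "border our carry"


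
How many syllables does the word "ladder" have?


Word: "ladder"
Syllable breakdown: lad-der
Counting: 2 parts
= 2 syllables


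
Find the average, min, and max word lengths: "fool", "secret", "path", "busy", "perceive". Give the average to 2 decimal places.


Lengths: "fool"=4, "secret"=6, "path"=4, "busy"=4, "perceive"=8
Sum = 26, Count = 5
Average = 26/5 = 5.20
= avg=5.20, min=4, max=8


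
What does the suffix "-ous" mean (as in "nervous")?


Suffix: -ous
As in: nervous -> nerve + -ous, with a spelling change
Meaning = having quality of


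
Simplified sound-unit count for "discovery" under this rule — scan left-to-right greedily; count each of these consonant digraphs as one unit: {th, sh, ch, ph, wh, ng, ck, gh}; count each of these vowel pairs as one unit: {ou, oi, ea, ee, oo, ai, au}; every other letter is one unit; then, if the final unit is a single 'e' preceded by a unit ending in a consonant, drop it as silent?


Word: "discovery" (9 letters)
Left-to-right scan:
  (1) 'd' (letter)
  (2) 'i' (letter)
  (3) 's' (letter)
  (4) 'c' (letter)
  (5) 'o' (letter)
  (6) 'v' (letter)
  (7) 'e' (letter)
  (8) 'r' (letter)
  (9) 'y' (letter)
Units from scan: 9
Sound units = 9 units


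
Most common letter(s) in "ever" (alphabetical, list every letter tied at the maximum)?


Word: "ever"
Letter counts:
  'e': 2
  'r': 1
  'v': 1
Maximum count = 2
Most frequent = 'e' (2 times each)


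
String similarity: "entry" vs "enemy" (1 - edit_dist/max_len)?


Word 1: "entry" (length 5)
Word 2: "enemy" (length 5)
One optimal edit sequence:
  1. keep 'e'
  2. keep 'n'
  3. substitute 't' -> 'e'  (+1)
  4. substitute 'r' -> 'm'  (+1)
  5. keep 'y'
Edit distance = 2
Max length = max(5, 5) = 5
Similarity = 1 - 2/5
= 0.6000


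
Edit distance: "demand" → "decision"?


Word 1: "demand" (length 6)
Word 2: "decision" (length 8)
One optimal edit sequence (insert/delete/substitute each cost 1):
  1. keep 'd'
  2. keep 'e'
  3. insert 'c'  (+1)
  4. insert 'i'  (+1)
  5. substitute 'm' -> 's'  (+1)
  6. substitute 'a' -> 'i'  (+1)
  7. substitute 'n' -> 'o'  (+1)
  8. substitute 'd' -> 'n'  (+1)
Total edit operations: 6
Edit distance = 6


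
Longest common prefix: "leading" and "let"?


Word 1: "leading"
Word 2: "let"
Comparing from start:
  Pos 0: 'l' == 'l'
  Pos 1: 'e' == 'e'
  Pos 2: 'a' != 't' (stop)
LCP = "le" (length 2)


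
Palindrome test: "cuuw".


Word: "cuuw"
Reversed: "wuuc"
Forward == Backward? cuuw != wuuc
Palindrome = No


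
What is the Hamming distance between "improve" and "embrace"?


Comparing character by character (same length = 7):
  Pos 0: 'i' vs 'e' !=
  Pos 1: 'm' vs 'm' =
  Pos 2: 'p' vs 'b' !=
  Pos 3: 'r' vs 'r' =
  Pos 4: 'o' vs 'a' !=
  Pos 5: 'v' vs 'c' !=
  Pos 6: 'e' vs 'e' =
Hamming distance = 4


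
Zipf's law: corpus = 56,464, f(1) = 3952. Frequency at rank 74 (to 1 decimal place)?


Zipf's law: f(r) = f(1) / r
f(1) = 3952
f(74) = 3952 / 74
= 53.4 occurrences


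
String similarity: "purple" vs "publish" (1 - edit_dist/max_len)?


Word 1: "purple" (length 6)
Word 2: "publish" (length 7)
One optimal edit sequence:
  1. keep 'p'
  2. keep 'u'
  3. insert 'b'  (+1)
  4. substitute 'r' -> 'l'  (+1)
  5. substitute 'p' -> 'i'  (+1)
  6. substitute 'l' -> 's'  (+1)
  7. substitute 'e' -> 'h'  (+1)
Edit distance = 5
Max length = max(6, 7) = 7
Similarity = 1 - 5/7
= 0.2857


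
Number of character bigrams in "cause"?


Word: "cause" (length 5)
Number of 2-grams = length - 2 + 1 = 5 - 2 + 1
= 4


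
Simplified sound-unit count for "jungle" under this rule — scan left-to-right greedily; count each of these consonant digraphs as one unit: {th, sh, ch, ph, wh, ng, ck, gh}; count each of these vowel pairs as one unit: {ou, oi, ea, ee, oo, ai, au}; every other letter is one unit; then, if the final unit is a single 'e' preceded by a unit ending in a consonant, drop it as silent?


Word: "jungle" (6 letters)
Left-to-right scan:
  1. 'j' (letter)
  2. 'u' (letter)
  3. 'ng' (digraph)
  4. 'l' (letter)
  5. 'e' (letter)
Units from scan: 5
Final unit is 'e' after a consonant -> drop as silent (-1)
Sound units = 4 units


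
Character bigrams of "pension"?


Word: "pension" (length 7)
Number of bigrams = 7 - 2 + 1 = 6
  Position 0: "pe"
  Position 1: "en"
  Position 2: "ns"
  Position 3: "si"
  Position 4: "io"
  Position 5: "on"
Bigrams = "pe", "en", "ns", "si", "io", "on"


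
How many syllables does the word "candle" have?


Word: "candle"
Syllable breakdown: can-dle
Counting: 2 parts
= 2 syllables


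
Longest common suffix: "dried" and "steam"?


Word 1: "dried"
Word 2: "steam"
Comparing from end:
  Pos -1: 'd' != 'm' (stop)
LCS = "" (length 0)


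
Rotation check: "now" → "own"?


Word: "now", Candidate: "own"
Method: check if candidate is substring of word+word
"nownow" contains "own"? Yes
Is rotation = Yes


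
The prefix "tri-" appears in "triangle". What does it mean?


Prefix: tri-
Example: triangle (tri- + angle)
Meaning = three


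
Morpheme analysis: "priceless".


Word: "priceless"
Morphemes: price / -less
Each morpheme carries meaning
= 2 morphemes


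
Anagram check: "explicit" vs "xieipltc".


Word 1: "explicit" → sorted: ceiilptx
Word 2: "xieipltc" → sorted: ceiilptx
Same letters? ceiilptx == ceiilptx
Anagram = Yes


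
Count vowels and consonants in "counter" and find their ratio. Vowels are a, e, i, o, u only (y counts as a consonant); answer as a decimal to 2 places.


Word: "counter"
Vowels (a,e,i,o,u): 3
Consonants: 4
Ratio = 3/4
= 0.75


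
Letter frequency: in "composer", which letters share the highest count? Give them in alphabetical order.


Word: "composer"
Letter counts:
  'c': 1
  'e': 1
  'm': 1
  'o': 2
  'p': 1
  'r': 1
  's': 1
Maximum count = 2
Most frequent = 'o' (2 times each)


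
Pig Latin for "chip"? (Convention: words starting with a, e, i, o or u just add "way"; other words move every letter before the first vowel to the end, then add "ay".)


Word: "chip"
Starts with consonant(s) → move to end, add 'ay'
Consonant cluster: "ch"
Pig Latin = "ipchay"


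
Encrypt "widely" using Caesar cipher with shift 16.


Word: "widely"
Shift: 16
Each letter → (letter + shift) mod 26:
  'w' (22) + 16 = 12 → 'm'
  'i' (8) + 16 = 24 → 'y'
  'd' (3) + 16 = 19 → 't'
  'e' (4) + 16 = 20 → 'u'
  'l' (11) + 16 = 1 → 'b'
  'y' (24) + 16 = 14 → 'o'
Result = "mytubo"


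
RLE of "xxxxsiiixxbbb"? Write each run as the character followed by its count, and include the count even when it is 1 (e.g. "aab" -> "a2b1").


String: "xxxxsiiixxbbb"
Scanning for consecutive runs:
  'x' x 4
  's' x 1
  'i' x 3
  'x' x 2
  'b' x 3
RLE = "x4s1i3x2b3"


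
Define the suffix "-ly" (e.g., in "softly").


Suffix: -ly
As in: softly -> soft + -ly
Meaning = in a manner


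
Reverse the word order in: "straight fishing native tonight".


Original: "straight fishing native tonight"
Words (1..n): straight | fishing | native | tonight
Reversed (n..1): tonight | native | fishing | straight
Result = "tonight native fishing straight"


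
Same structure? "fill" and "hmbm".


Pattern of "fill": [0, 1, 2, 2]
Pattern of "hmbm": [0, 1, 2, 1]
Patterns do not match
Same pattern = No


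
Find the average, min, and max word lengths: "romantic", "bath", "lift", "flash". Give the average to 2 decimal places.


Lengths: "romantic"=8, "bath"=4, "lift"=4, "flash"=5
Sum = 21, Count = 4
Average = 21/4 = 5.25
= avg=5.25, min=4, max=8


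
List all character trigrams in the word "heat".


Word: "heat" (length 4)
Number of trigrams = 4 - 3 + 1 = 2
  Position 0: "hea"
  Position 1: "eat"
Trigrams = "hea", "eat"


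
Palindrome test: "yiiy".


Word: "yiiy"
Reversed: "yiiy"
Forward == Backward? yiiy == yiiy
Palindrome = Yes


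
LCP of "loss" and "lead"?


Word 1: "loss"
Word 2: "lead"
Comparing from start:
  Pos 0: 'l' == 'l'
  Pos 1: 'o' != 'e' (stop)
LCP = "l" (length 1)


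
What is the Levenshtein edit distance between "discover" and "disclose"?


Word 1: "discover" (length 8)
Word 2: "disclose" (length 8)
One optimal edit sequence (insert/delete/substitute each cost 1):
  1. keep 'd'
  2. keep 'i'
  3. keep 's'
  4. keep 'c'
  5. insert 'l'  (+1)
  6. keep 'o'
  7. substitute 'v' -> 's'  (+1)
  8. keep 'e'
  9. delete 'r'  (+1)
Total edit operations: 3
Edit distance = 3


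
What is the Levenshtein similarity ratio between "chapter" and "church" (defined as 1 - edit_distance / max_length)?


Word 1: "chapter" (length 7)
Word 2: "church" (length 6)
One optimal edit sequence:
  1. keep 'c'
  2. keep 'h'
  3. delete 'a'  (+1)
  4. substitute 'p' -> 'u'  (+1)
  5. substitute 't' -> 'r'  (+1)
  6. substitute 'e' -> 'c'  (+1)
  7. substitute 'r' -> 'h'  (+1)
Edit distance = 5
Max length = max(7, 6) = 7
Similarity = 1 - 5/7
= 0.2857


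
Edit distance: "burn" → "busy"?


Word 1: "burn" (length 4)
Word 2: "busy" (length 4)
One optimal edit sequence (insert/delete/substitute each cost 1):
  1. keep 'b'
  2. keep 'u'
  3. substitute 'r' -> 's'  (+1)
  4. substitute 'n' -> 'y'  (+1)
Total edit operations: 2
Edit distance = 2


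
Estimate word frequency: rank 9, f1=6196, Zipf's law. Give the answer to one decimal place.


Zipf's law: f(r) = f(1) / r
f(1) = 6196
f(9) = 6196 / 9
= 688.4 occurrences


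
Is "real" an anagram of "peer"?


Word 1: "peer" → sorted: eepr
Word 2: "real" → sorted: aelr
Same letters? eepr != aelr
Anagram = No


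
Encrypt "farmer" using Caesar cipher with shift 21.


Word: "farmer"
Shift: 21
Each letter → (letter + shift) mod 26:
  'f' (5) + 21 = 0 → 'a'
  'a' (0) + 21 = 21 → 'v'
  'r' (17) + 21 = 12 → 'm'
  'm' (12) + 21 = 7 → 'h'
  'e' (4) + 21 = 25 → 'z'
  'r' (17) + 21 = 12 → 'm'
Result = "avmhzm"


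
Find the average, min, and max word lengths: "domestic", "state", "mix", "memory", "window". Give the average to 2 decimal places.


Lengths: "domestic"=8, "state"=5, "mix"=3, "memory"=6, "window"=6
Sum = 28, Count = 5
Average = 28/5 = 5.60
= avg=5.60, min=3, max=8


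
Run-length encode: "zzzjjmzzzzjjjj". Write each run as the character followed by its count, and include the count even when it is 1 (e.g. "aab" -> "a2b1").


String: "zzzjjmzzzzjjjj"
Scanning for consecutive runs:
  'z' x 3
  'j' x 2
  'm' x 1
  'z' x 4
  'j' x 4
RLE = "z3j2m1z4j4"


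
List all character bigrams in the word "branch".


Word: "branch" (length 6)
Number of bigrams = 6 - 2 + 1 = 5
  Position 0: "br"
  Position 1: "ra"
  Position 2: "an"
  Position 3: "nc"
  Position 4: "ch"
Bigrams = "br", "ra", "an", "nc", "ch"


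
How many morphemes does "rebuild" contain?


Word: "rebuild"
Morphemes: re- / build
Each morpheme carries meaning
= 2 morphemes


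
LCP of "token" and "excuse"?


Word 1: "token"
Word 2: "excuse"
Comparing from start:
  Pos 0: 't' != 'e' (stop)
LCP = "" (length 0)


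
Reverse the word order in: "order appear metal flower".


Original: "order appear metal flower"
Words (1..n): order | appear | metal | flower
Reversed (n..1): flower | metal | appear | order
Result = "flower metal appear order"


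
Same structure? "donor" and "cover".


Pattern of "donor": [0, 1, 2, 1, 3]
Pattern of "cover": [0, 1, 2, 3, 4]
Patterns do not match
Same pattern = No


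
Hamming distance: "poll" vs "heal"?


Comparing character by character (same length = 4):
  Pos 0: 'p' vs 'h' !=
  Pos 1: 'o' vs 'e' !=
  Pos 2: 'l' vs 'a' !=
  Pos 3: 'l' vs 'l' =
Hamming distance = 3


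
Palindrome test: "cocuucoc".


Word: "cocuucoc"
Reversed: "cocuucoc"
Forward == Backward? cocuucoc == cocuucoc
Palindrome = Yes


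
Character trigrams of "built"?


Word: "built" (length 5)
Number of trigrams = 5 - 3 + 1 = 3
  Position 0: "bui"
  Position 1: "uil"
  Position 2: "ilt"
Trigrams = "bui", "uil", "ilt"


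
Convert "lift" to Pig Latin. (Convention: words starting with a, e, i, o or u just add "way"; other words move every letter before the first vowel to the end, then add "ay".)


Word: "lift"
Starts with consonant(s) → move to end, add 'ay'
Consonant cluster: "l"
Pig Latin = "iftlay"


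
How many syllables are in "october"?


Word: "october"
Syllable breakdown: oc | to | ber
Counting: 3 parts
= 3 syllables


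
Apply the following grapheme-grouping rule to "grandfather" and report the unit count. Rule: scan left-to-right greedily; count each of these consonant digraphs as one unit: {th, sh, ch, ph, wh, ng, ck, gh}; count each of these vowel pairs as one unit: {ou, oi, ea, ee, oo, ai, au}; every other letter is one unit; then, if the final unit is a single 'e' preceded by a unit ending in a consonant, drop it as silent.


Word: "grandfather" (11 letters)
Left-to-right scan:
  1. 'g' (letter)
  2. 'r' (letter)
  3. 'a' (letter)
  4. 'n' (letter)
  5. 'd' (letter)
  6. 'f' (letter)
  7. 'a' (letter)
  8. 'th' (digraph)
  9. 'e' (letter)
  10. 'r' (letter)
Units from scan: 10
Sound units = 10 units


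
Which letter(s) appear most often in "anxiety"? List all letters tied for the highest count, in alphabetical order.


Word: "anxiety"
Letter counts:
  'a': 1
  'e': 1
  'i': 1
  'n': 1
  't': 1
  'x': 1
  'y': 1
Maximum count = 1
Most frequent = 'a', 'e', 'i', 'n', 't', 'x', 'y' (1 time each)


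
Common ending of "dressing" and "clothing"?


Word 1: "dressing"
Word 2: "clothing"
Comparing from end:
  Pos -1: 'g' == 'g'
  Pos -2: 'n' == 'n'
  Pos -3: 'i' == 'i'
  Pos -4: 's' != 'h' (stop)
LCS = "ing" (length 3)


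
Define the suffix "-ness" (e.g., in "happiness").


Suffix: -ness
As in: happiness -> happy + -ness, with a spelling change
Meaning = state of being


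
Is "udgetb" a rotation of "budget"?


Word: "budget", Candidate: "udgetb"
Method: check if candidate is substring of word+word
"budgetbudget" contains "udgetb"? Yes
Is rotation = Yes


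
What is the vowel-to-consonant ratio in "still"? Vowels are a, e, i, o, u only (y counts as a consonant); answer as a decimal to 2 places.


Word: "still"
Vowels (a,e,i,o,u): 1
Consonants: 4
Ratio = 1/4
= 0.25


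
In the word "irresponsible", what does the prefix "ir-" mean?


Prefix: ir-
Example: irresponsible = ir- + responsible
Meaning = not


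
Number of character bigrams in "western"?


Word: "western" (length 7)
Number of 2-grams = length - 2 + 1 = 7 - 2 + 1
= 6


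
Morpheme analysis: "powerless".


Word: "powerless"
Morphemes: power + -less
Each morpheme carries meaning
= 2 morphemes


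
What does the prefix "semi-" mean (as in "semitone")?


Prefix: semi-
Example: semitone = semi- + tone
Meaning = half


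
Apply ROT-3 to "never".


Word: "never"
Shift: 3
Each letter → (letter + shift) mod 26:
  'n' (13) + 3 = 16 → 'q'
  'e' (4) + 3 = 7 → 'h'
  'v' (21) + 3 = 24 → 'y'
  'e' (4) + 3 = 7 → 'h'
  'r' (17) + 3 = 20 → 'u'
Result = "qhyhu"


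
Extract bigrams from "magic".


Word: "magic" (length 5)
Number of bigrams = 5 - 2 + 1 = 4
  Position 0: "ma"
  Position 1: "ag"
  Position 2: "gi"
  Position 3: "ic"
Bigrams = "ma", "ag", "gi", "ic"


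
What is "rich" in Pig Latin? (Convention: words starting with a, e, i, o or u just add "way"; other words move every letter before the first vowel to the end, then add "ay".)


Word: "rich"
Starts with consonant(s) → move to end, add 'ay'
Consonant cluster: "r"
Pig Latin = "ichray"


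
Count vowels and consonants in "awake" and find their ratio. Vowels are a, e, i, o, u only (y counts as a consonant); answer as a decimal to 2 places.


Word: "awake"
Vowels (a,e,i,o,u): 3
Consonants: 2
Ratio = 3/2
= 1.50


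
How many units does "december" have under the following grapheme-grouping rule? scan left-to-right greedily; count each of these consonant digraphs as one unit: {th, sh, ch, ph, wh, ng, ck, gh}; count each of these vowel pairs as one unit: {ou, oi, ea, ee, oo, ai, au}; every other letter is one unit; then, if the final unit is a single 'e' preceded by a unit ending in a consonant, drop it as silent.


Word: "december" (8 letters)
Left-to-right scan:
  (1) 'd' (letter)
  (2) 'e' (letter)
  (3) 'c' (letter)
  (4) 'e' (letter)
  (5) 'm' (letter)
  (6) 'b' (letter)
  (7) 'e' (letter)
  (8) 'r' (letter)
Units from scan: 8
Sound units = 8 units


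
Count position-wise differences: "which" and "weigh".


Comparing character by character (same length = 5):
  Pos 0: 'w' vs 'w' =
  Pos 1: 'h' vs 'e' !=
  Pos 2: 'i' vs 'i' =
  Pos 3: 'c' vs 'g' !=
  Pos 4: 'h' vs 'h' =
Hamming distance = 2


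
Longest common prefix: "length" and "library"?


Word 1: "length"
Word 2: "library"
Comparing from start:
  Pos 0: 'l' == 'l'
  Pos 1: 'e' != 'i' (stop)
LCP = "l" (length 1)


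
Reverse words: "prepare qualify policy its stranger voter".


Original: "prepare qualify policy its stranger voter"
Words (1..n): prepare | qualify | policy | its | stranger | voter
Reversed (n..1): voter | stranger | its | policy | qualify | prepare
Result = "voter stranger its policy qualify prepare"


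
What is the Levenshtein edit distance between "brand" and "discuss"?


Word 1: "brand" (length 5)
Word 2: "discuss" (length 7)
One optimal edit sequence (insert/delete/substitute each cost 1):
  1. insert 'd'  (+1)
  2. insert 'i'  (+1)
  3. substitute 'b' -> 's'  (+1)
  4. substitute 'r' -> 'c'  (+1)
  5. substitute 'a' -> 'u'  (+1)
  6. substitute 'n' -> 's'  (+1)
  7. substitute 'd' -> 's'  (+1)
Total edit operations: 7
Edit distance = 7


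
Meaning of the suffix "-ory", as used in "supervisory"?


Suffix: -ory
Example: supervisory = supervise + -ory, with a spelling change
Meaning = relating to / place for


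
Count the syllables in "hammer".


Word: "hammer"
Syllable breakdown: ham · mer
Counting: 2 parts
= 2 syllables


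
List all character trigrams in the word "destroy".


Word: "destroy" (length 7)
Number of trigrams = 7 - 3 + 1 = 5
  Position 0: "des"
  Position 1: "est"
  Position 2: "str"
  Position 3: "tro"
  Position 4: "roy"
Trigrams = "des", "est", "str", "tro", "roy"


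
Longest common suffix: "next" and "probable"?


Word 1: "next"
Word 2: "probable"
Comparing from end:
  Pos -1: 't' != 'e' (stop)
LCS = "" (length 0)


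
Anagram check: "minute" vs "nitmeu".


Word 1: "minute" → sorted: eimntu
Word 2: "nitmeu" → sorted: eimntu
Same letters? eimntu == eimntu
Anagram = Yes


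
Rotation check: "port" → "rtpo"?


Word: "port", Candidate: "rtpo"
Method: check if candidate is substring of word+word
"portport" contains "rtpo"? Yes
Is rotation = Yes


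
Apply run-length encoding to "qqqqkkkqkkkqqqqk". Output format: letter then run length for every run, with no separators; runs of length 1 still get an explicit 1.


String: "qqqqkkkqkkkqqqqk"
Scanning for consecutive runs:
  'q' x 4
  'k' x 3
  'q' x 1
  'k' x 3
  'q' x 4
  'k' x 1
RLE = "q4k3q1k3q4k1"


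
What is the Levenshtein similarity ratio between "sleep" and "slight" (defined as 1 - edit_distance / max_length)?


Word 1: "sleep" (length 5)
Word 2: "slight" (length 6)
One optimal edit sequence:
  1. keep 's'
  2. keep 'l'
  3. insert 'i'  (+1)
  4. substitute 'e' -> 'g'  (+1)
  5. substitute 'e' -> 'h'  (+1)
  6. substitute 'p' -> 't'  (+1)
Edit distance = 4
Max length = max(5, 6) = 6
Similarity = 1 - 4/6
= 0.3333


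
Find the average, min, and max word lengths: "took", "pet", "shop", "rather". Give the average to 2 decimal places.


Lengths: "took"=4, "pet"=3, "shop"=4, "rather"=6
Sum = 17, Count = 4
Average = 17/4 = 4.25
= avg=4.25, min=3, max=6


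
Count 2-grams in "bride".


Word: "bride" (length 5)
Number of 2-grams = length - 2 + 1 = 5 - 2 + 1
= 4


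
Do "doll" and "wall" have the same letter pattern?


Pattern of "doll": [0, 1, 2, 2]
Pattern of "wall": [0, 1, 2, 2]
Patterns match
Same pattern = Yes


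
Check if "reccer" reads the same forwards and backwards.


Word: "reccer"
Reversed: "reccer"
Forward == Backward? reccer == reccer
Palindrome = Yes


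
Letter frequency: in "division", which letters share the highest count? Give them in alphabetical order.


Word: "division"
Letter counts:
  'd': 1
  'i': 3
  'n': 1
  'o': 1
  's': 1
  'v': 1
Maximum count = 3
Most frequent = 'i' (3 times each)


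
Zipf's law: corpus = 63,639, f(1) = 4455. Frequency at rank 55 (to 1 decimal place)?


Zipf's law: f(r) = f(1) / r
f(1) = 4455
f(55) = 4455 / 55
= 81.0 occurrences


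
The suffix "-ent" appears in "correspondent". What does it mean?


Suffix: -ent
Example: correspondent = correspond + -ent
Meaning = one who / that which


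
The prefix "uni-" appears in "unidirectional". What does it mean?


Prefix: uni-
Example: unidirectional (uni- + directional)
Meaning = one


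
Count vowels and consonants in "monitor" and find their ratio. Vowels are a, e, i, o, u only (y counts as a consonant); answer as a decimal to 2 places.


Word: "monitor"
Vowels (a,e,i,o,u): 3
Consonants: 4
Ratio = 3/4
= 0.75


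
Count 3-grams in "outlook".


Word: "outlook" (length 7)
Number of 3-grams = length - 3 + 1 = 7 - 3 + 1
= 5


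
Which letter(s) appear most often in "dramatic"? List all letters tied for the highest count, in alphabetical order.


Word: "dramatic"
Letter counts:
  'a': 2
  'c': 1
  'd': 1
  'i': 1
  'm': 1
  'r': 1
  't': 1
Maximum count = 2
Most frequent = 'a' (2 times each)


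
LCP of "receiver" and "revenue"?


Word 1: "receiver"
Word 2: "revenue"
Comparing from start:
  Pos 0: 'r' == 'r'
  Pos 1: 'e' == 'e'
  Pos 2: 'c' != 'v' (stop)
LCP = "re" (length 2)


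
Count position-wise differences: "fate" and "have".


Comparing character by character (same length = 4):
  Pos 0: 'f' vs 'h' !=
  Pos 1: 'a' vs 'a' =
  Pos 2: 't' vs 'v' !=
  Pos 3: 'e' vs 'e' =
Hamming distance = 2


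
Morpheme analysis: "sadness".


Word: "sadness"
Morphemes: sad | -ness
Each morpheme carries meaning
= 2 morphemes


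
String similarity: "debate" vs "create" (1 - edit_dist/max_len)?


Word 1: "debate" (length 6)
Word 2: "create" (length 6)
One optimal edit sequence:
  1. substitute 'd' -> 'c'  (+1)
  2. substitute 'e' -> 'r'  (+1)
  3. substitute 'b' -> 'e'  (+1)
  4. keep 'a'
  5. keep 't'
  6. keep 'e'
Edit distance = 3
Max length = max(6, 6) = 6
Similarity = 1 - 3/6
= 0.5000


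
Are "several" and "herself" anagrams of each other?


Word 1: "several" → sorted: aeelrsv
Word 2: "herself" → sorted: eefhlrs
Same letters? aeelrsv != eefhlrs
Anagram = No


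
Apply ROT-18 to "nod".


Word: "nod"
Shift: 18
Each letter → (letter + shift) mod 26:
  'n' (13) + 18 = 5 → 'f'
  'o' (14) + 18 = 6 → 'g'
  'd' (3) + 18 = 21 → 'v'
Result = "fgv"


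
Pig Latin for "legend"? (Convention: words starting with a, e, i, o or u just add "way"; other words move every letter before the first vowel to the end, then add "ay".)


Word: "legend"
Starts with consonant(s) → move to end, add 'ay'
Consonant cluster: "l"
Pig Latin = "egendlay"


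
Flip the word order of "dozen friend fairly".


Original: "dozen friend fairly"
Words (1..n): dozen | friend | fairly
Reversed (n..1): fairly | friend | dozen
Result = "fairly friend dozen"


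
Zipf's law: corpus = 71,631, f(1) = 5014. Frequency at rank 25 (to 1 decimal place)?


Zipf's law: f(r) = f(1) / r
f(1) = 5014
f(25) = 5014 / 25
= 200.6 occurrences


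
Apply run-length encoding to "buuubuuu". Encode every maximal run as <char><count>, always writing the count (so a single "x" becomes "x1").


String: "buuubuuu"
Scanning for consecutive runs:
  'b' x 1
  'u' x 3
  'b' x 1
  'u' x 3
RLE = "b1u3b1u3"


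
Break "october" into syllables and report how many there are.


Word: "october"
Syllable breakdown: oc | to | ber
Counting: 3 parts
= 3 syllables


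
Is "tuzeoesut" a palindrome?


Word: "tuzeoesut"
Reversed: "tuseoezut"
Forward == Backward? tuzeoesut != tuseoezut
Palindrome = No


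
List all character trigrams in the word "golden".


Word: "golden" (length 6)
Number of trigrams = 6 - 3 + 1 = 4
  Position 0: "gol"
  Position 1: "old"
  Position 2: "lde"
  Position 3: "den"
Trigrams = "gol", "old", "lde", "den"


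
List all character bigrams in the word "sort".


Word: "sort" (length 4)
Number of bigrams = 4 - 2 + 1 = 3
  Position 0: "so"
  Position 1: "or"
  Position 2: "rt"
Bigrams = "so", "or", "rt"


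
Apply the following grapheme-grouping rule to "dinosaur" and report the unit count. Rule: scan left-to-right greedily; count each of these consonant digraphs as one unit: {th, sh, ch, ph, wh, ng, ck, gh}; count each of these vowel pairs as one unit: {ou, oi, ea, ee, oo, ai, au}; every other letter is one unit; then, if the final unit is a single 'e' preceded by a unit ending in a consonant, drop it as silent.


Word: "dinosaur" (8 letters)
Left-to-right scan:
  (1) 'd' (letter)
  (2) 'i' (letter)
  (3) 'n' (letter)
  (4) 'o' (letter)
  (5) 's' (letter)
  (6) 'au' (vowel-pair)
  (7) 'r' (letter)
Units from scan: 7
Sound units = 7 units


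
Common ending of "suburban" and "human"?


Word 1: "suburban"
Word 2: "human"
Comparing from end:
  Pos -1: 'n' == 'n'
  Pos -2: 'a' == 'a'
  Pos -3: 'b' != 'm' (stop)
LCS = "an" (length 2)


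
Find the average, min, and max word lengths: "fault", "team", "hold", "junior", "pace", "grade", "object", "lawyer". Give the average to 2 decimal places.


Lengths: "fault"=5, "team"=4, "hold"=4, "junior"=6, "pace"=4, "grade"=5, "object"=6, "lawyer"=6
Sum = 40, Count = 8
Average = 40/8 = 5.00
= avg=5.00, min=4, max=6


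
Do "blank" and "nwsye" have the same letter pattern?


Pattern of "blank": [0, 1, 2, 3, 4]
Pattern of "nwsye": [0, 1, 2, 3, 4]
Patterns match
Same pattern = Yes


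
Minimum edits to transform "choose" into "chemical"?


Word 1: "choose" (length 6)
Word 2: "chemical" (length 8)
One optimal edit sequence (insert/delete/substitute each cost 1):
  1. keep 'c'
  2. keep 'h'
  3. insert 'e'  (+1)
  4. insert 'm'  (+1)
  5. substitute 'o' -> 'i'  (+1)
  6. substitute 'o' -> 'c'  (+1)
  7. substitute 's' -> 'a'  (+1)
  8. substitute 'e' -> 'l'  (+1)
Total edit operations: 6
Edit distance = 6


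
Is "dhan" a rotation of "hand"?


Word: "hand", Candidate: "dhan"
Method: check if candidate is substring of word+word
"handhand" contains "dhan"? Yes
Is rotation = Yes


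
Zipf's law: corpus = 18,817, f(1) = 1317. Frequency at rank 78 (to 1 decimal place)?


Zipf's law: f(r) = f(1) / r
f(1) = 1317
f(78) = 1317 / 78
= 16.9 occurrences


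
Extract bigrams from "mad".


Word: "mad" (length 3)
Number of bigrams = 3 - 2 + 1 = 2
  Position 0: "ma"
  Position 1: "ad"
Bigrams = "ma", "ad"


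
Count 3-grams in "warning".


Word: "warning" (length 7)
Number of 3-grams = length - 3 + 1 = 7 - 3 + 1
= 5


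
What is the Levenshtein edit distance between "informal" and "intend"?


Word 1: "informal" (length 8)
Word 2: "intend" (length 6)
One optimal edit sequence (insert/delete/substitute each cost 1):
  1. keep 'i'
  2. keep 'n'
  3. delete 'f'  (+1)
  4. delete 'o'  (+1)
  5. substitute 'r' -> 't'  (+1)
  6. substitute 'm' -> 'e'  (+1)
  7. substitute 'a' -> 'n'  (+1)
  8. substitute 'l' -> 'd'  (+1)
Total edit operations: 6
Edit distance = 6


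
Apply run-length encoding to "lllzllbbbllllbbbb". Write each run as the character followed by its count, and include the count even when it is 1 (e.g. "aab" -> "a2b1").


String: "lllzllbbbllllbbbb"
Scanning for consecutive runs:
  'l' x 3
  'z' x 1
  'l' x 2
  'b' x 3
  'l' x 4
  'b' x 4
RLE = "l3z1l2b3l4b4"


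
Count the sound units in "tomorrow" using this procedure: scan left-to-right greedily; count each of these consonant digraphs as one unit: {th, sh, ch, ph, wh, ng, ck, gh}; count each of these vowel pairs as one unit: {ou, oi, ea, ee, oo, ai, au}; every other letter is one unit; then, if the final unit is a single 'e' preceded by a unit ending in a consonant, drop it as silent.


Word: "tomorrow" (8 letters)
Left-to-right scan:
  [1] 't' (letter)
  [2] 'o' (letter)
  [3] 'm' (letter)
  [4] 'o' (letter)
  [5] 'r' (letter)
  [6] 'r' (letter)
  [7] 'o' (letter)
  [8] 'w' (letter)
Units from scan: 8
Sound units = 8 units
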